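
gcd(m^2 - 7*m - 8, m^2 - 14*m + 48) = m - 8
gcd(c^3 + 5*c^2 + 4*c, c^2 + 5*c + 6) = 1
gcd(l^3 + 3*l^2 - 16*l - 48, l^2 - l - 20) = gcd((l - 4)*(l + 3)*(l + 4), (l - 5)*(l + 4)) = l + 4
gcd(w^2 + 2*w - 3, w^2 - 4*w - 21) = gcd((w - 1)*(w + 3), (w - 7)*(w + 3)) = w + 3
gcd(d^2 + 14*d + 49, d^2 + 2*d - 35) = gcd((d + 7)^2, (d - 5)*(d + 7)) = d + 7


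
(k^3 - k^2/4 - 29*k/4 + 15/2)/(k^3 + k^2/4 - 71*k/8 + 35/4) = 2*(k + 3)/(2*k + 7)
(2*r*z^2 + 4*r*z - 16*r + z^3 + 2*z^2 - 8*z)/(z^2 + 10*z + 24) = (2*r*z - 4*r + z^2 - 2*z)/(z + 6)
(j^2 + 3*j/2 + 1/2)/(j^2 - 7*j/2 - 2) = (j + 1)/(j - 4)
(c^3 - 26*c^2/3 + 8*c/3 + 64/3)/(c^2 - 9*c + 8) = (3*c^2 - 2*c - 8)/(3*(c - 1))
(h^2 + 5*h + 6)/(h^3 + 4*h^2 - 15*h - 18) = (h^2 + 5*h + 6)/(h^3 + 4*h^2 - 15*h - 18)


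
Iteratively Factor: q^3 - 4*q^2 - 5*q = (q)*(q^2 - 4*q - 5) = q*(q + 1)*(q - 5)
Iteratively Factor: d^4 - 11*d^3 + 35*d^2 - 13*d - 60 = (d - 3)*(d^3 - 8*d^2 + 11*d + 20) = (d - 5)*(d - 3)*(d^2 - 3*d - 4) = (d - 5)*(d - 3)*(d + 1)*(d - 4)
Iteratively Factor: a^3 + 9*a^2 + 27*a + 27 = (a + 3)*(a^2 + 6*a + 9) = (a + 3)^2*(a + 3)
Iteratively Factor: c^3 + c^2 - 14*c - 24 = (c + 3)*(c^2 - 2*c - 8) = (c + 2)*(c + 3)*(c - 4)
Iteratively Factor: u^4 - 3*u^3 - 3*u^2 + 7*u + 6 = (u + 1)*(u^3 - 4*u^2 + u + 6) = (u - 2)*(u + 1)*(u^2 - 2*u - 3) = (u - 2)*(u + 1)^2*(u - 3)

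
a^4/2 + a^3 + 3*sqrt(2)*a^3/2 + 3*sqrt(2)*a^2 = a^2*(a/2 + 1)*(a + 3*sqrt(2))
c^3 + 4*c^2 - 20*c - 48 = (c - 4)*(c + 2)*(c + 6)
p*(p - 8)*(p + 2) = p^3 - 6*p^2 - 16*p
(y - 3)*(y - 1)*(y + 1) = y^3 - 3*y^2 - y + 3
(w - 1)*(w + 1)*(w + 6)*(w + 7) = w^4 + 13*w^3 + 41*w^2 - 13*w - 42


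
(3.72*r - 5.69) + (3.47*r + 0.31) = 7.19*r - 5.38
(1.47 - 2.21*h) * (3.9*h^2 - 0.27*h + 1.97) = -8.619*h^3 + 6.3297*h^2 - 4.7506*h + 2.8959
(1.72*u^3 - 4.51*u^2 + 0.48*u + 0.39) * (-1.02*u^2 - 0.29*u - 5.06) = -1.7544*u^5 + 4.1014*u^4 - 7.8849*u^3 + 22.2836*u^2 - 2.5419*u - 1.9734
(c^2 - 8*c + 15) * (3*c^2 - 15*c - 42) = 3*c^4 - 39*c^3 + 123*c^2 + 111*c - 630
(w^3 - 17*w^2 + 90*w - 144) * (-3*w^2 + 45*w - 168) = -3*w^5 + 96*w^4 - 1203*w^3 + 7338*w^2 - 21600*w + 24192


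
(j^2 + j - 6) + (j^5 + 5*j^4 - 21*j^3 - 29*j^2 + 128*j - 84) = j^5 + 5*j^4 - 21*j^3 - 28*j^2 + 129*j - 90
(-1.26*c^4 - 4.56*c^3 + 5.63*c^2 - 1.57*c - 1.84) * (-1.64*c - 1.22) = 2.0664*c^5 + 9.0156*c^4 - 3.67*c^3 - 4.2938*c^2 + 4.933*c + 2.2448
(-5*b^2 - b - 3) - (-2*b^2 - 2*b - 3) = -3*b^2 + b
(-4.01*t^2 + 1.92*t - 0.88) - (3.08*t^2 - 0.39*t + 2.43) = -7.09*t^2 + 2.31*t - 3.31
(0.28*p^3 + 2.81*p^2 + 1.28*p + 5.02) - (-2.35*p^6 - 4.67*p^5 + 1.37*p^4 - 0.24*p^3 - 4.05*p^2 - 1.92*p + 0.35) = 2.35*p^6 + 4.67*p^5 - 1.37*p^4 + 0.52*p^3 + 6.86*p^2 + 3.2*p + 4.67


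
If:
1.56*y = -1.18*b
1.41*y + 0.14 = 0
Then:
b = 0.13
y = -0.10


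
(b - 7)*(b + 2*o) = b^2 + 2*b*o - 7*b - 14*o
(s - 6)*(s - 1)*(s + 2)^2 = s^4 - 3*s^3 - 18*s^2 - 4*s + 24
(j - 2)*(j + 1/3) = j^2 - 5*j/3 - 2/3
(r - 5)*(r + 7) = r^2 + 2*r - 35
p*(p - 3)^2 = p^3 - 6*p^2 + 9*p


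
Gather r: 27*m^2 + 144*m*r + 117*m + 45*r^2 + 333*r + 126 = 27*m^2 + 117*m + 45*r^2 + r*(144*m + 333) + 126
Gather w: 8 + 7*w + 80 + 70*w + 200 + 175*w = 252*w + 288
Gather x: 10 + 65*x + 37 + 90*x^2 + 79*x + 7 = 90*x^2 + 144*x + 54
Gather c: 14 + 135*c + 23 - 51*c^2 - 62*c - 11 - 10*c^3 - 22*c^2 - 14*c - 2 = -10*c^3 - 73*c^2 + 59*c + 24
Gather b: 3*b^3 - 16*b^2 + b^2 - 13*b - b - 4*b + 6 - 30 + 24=3*b^3 - 15*b^2 - 18*b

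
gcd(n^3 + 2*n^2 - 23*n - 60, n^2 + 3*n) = n + 3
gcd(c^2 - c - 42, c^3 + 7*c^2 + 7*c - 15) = 1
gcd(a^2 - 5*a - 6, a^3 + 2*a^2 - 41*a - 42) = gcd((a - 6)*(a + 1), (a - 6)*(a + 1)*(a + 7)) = a^2 - 5*a - 6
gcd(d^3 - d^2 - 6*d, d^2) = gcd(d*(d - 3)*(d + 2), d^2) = d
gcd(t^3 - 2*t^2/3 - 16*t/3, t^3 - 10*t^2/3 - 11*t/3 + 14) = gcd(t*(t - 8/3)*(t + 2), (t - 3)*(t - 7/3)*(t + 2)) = t + 2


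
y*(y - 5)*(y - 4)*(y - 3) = y^4 - 12*y^3 + 47*y^2 - 60*y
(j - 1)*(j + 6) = j^2 + 5*j - 6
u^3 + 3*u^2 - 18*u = u*(u - 3)*(u + 6)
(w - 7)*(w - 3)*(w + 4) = w^3 - 6*w^2 - 19*w + 84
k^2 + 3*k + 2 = (k + 1)*(k + 2)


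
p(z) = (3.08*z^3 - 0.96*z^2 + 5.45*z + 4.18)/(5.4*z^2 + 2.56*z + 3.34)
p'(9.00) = 0.56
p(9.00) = 4.79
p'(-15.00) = 0.57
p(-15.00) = -9.06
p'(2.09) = 0.34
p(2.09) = 1.22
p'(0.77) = -0.27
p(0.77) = 1.08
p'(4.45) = 0.52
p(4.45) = 2.31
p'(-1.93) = 0.64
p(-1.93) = -1.73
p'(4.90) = 0.53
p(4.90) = 2.54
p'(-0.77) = 2.17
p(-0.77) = -0.44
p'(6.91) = 0.55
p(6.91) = 3.63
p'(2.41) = 0.39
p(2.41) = 1.34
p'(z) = (-10.8*z - 2.56)*(3.08*z^3 - 0.96*z^2 + 5.45*z + 4.18)/(5.4*z^2 + 2.56*z + 3.34)^2 + (9.24*z^2 - 1.92*z + 5.45)/(5.4*z^2 + 2.56*z + 3.34) = (16.632*z^4 + 15.7696*z^3 - 1.026*z^2 - 51.5568*z + 7.5022)/(29.16*z^4 + 27.648*z^3 + 42.6256*z^2 + 17.1008*z + 11.1556)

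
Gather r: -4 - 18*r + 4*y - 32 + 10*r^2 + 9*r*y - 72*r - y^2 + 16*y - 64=10*r^2 + r*(9*y - 90) - y^2 + 20*y - 100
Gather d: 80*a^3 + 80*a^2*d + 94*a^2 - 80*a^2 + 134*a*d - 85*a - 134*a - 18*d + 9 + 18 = 80*a^3 + 14*a^2 - 219*a + d*(80*a^2 + 134*a - 18) + 27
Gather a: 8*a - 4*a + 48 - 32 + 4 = 4*a + 20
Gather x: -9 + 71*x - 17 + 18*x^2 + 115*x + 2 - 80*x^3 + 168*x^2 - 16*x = -80*x^3 + 186*x^2 + 170*x - 24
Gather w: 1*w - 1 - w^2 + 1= -w^2 + w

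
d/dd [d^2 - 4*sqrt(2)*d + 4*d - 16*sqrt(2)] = 2*d - 4*sqrt(2) + 4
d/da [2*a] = 2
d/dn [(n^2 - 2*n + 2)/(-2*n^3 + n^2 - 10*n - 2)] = 2*(n^4 - 4*n^3 + 2*n^2 - 4*n + 12)/(4*n^6 - 4*n^5 + 41*n^4 - 12*n^3 + 96*n^2 + 40*n + 4)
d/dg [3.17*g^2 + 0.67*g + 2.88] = 6.34*g + 0.67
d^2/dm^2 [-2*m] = 0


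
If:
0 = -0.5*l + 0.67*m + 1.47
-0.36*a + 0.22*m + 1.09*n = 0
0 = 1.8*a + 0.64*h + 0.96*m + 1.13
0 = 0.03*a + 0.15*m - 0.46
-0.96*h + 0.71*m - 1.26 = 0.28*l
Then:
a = -2.16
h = -0.95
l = 7.63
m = 3.50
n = -1.42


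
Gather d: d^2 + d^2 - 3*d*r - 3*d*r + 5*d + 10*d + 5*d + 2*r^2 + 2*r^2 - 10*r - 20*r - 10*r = 2*d^2 + d*(20 - 6*r) + 4*r^2 - 40*r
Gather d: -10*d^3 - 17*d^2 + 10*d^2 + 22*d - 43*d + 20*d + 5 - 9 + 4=-10*d^3 - 7*d^2 - d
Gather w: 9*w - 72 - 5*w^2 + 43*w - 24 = -5*w^2 + 52*w - 96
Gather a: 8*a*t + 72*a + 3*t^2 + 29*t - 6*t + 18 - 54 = a*(8*t + 72) + 3*t^2 + 23*t - 36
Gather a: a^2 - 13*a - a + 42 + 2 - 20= a^2 - 14*a + 24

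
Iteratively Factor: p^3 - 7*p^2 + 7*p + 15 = (p - 3)*(p^2 - 4*p - 5) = (p - 5)*(p - 3)*(p + 1)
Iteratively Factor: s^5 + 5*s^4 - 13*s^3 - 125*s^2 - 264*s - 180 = (s + 2)*(s^4 + 3*s^3 - 19*s^2 - 87*s - 90) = (s + 2)*(s + 3)*(s^3 - 19*s - 30) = (s - 5)*(s + 2)*(s + 3)*(s^2 + 5*s + 6) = (s - 5)*(s + 2)^2*(s + 3)*(s + 3)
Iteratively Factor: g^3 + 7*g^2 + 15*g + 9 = (g + 3)*(g^2 + 4*g + 3) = (g + 1)*(g + 3)*(g + 3)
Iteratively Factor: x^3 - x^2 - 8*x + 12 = (x - 2)*(x^2 + x - 6) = (x - 2)^2*(x + 3)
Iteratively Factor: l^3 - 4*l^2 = (l - 4)*(l^2) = l*(l - 4)*(l)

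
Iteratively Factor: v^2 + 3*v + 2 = (v + 1)*(v + 2)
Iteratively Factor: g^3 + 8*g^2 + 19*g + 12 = (g + 1)*(g^2 + 7*g + 12) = (g + 1)*(g + 4)*(g + 3)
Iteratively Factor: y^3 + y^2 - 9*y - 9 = (y + 1)*(y^2 - 9) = (y + 1)*(y + 3)*(y - 3)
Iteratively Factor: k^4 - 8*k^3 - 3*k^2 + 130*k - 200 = (k + 4)*(k^3 - 12*k^2 + 45*k - 50) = (k - 5)*(k + 4)*(k^2 - 7*k + 10) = (k - 5)*(k - 2)*(k + 4)*(k - 5)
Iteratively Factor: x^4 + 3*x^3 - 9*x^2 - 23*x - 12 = (x + 4)*(x^3 - x^2 - 5*x - 3) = (x - 3)*(x + 4)*(x^2 + 2*x + 1) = (x - 3)*(x + 1)*(x + 4)*(x + 1)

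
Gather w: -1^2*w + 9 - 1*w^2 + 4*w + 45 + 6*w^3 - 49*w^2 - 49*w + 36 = 6*w^3 - 50*w^2 - 46*w + 90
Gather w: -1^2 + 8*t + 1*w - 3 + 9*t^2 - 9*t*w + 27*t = 9*t^2 + 35*t + w*(1 - 9*t) - 4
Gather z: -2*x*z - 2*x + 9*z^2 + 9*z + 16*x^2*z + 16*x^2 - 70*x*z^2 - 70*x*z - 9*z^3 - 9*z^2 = 16*x^2 - 70*x*z^2 - 2*x - 9*z^3 + z*(16*x^2 - 72*x + 9)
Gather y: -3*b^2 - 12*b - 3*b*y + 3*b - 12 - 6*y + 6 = -3*b^2 - 9*b + y*(-3*b - 6) - 6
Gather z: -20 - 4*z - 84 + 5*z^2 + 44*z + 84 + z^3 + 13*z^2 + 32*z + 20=z^3 + 18*z^2 + 72*z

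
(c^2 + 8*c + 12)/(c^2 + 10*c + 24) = (c + 2)/(c + 4)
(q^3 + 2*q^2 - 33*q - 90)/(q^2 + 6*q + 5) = (q^2 - 3*q - 18)/(q + 1)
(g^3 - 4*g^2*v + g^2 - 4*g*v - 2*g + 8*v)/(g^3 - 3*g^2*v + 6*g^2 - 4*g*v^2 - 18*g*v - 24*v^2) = (g^2 + g - 2)/(g^2 + g*v + 6*g + 6*v)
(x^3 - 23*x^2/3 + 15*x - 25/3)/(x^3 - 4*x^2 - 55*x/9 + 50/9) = 3*(3*x^2 - 8*x + 5)/(9*x^2 + 9*x - 10)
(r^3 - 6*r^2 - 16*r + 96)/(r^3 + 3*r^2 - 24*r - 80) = (r^2 - 10*r + 24)/(r^2 - r - 20)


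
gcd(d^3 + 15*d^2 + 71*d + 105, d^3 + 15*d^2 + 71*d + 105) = d^3 + 15*d^2 + 71*d + 105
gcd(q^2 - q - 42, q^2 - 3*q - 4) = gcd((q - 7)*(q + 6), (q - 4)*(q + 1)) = 1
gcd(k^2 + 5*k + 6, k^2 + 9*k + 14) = k + 2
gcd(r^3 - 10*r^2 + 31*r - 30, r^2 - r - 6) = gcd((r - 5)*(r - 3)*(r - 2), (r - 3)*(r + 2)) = r - 3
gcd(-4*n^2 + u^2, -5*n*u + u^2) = 1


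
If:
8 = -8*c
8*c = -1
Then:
No Solution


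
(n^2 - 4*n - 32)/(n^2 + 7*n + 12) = (n - 8)/(n + 3)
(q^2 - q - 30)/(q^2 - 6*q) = (q + 5)/q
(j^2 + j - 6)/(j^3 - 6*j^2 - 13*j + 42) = 1/(j - 7)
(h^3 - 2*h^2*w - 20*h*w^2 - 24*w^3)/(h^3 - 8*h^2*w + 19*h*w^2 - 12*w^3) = (h^3 - 2*h^2*w - 20*h*w^2 - 24*w^3)/(h^3 - 8*h^2*w + 19*h*w^2 - 12*w^3)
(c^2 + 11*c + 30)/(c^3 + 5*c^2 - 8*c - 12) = (c + 5)/(c^2 - c - 2)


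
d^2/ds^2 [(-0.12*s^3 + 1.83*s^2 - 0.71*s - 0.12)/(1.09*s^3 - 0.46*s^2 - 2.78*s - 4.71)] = (4.22811000000001*s^6 - 7.24305*s^5 + 26.30388*s^4 + 121.87461*s^3 - 74.92824*s^2 - 11.35998*s + 98.45217)/(1.295029*s^9 - 1.639578*s^8 - 9.216822*s^7 - 8.521837*s^6 + 37.676688*s^5 + 71.978352*s^4 + 14.918167*s^3 - 139.81635*s^2 - 185.015394*s - 104.487111)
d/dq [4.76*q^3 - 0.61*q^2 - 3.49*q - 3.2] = 14.28*q^2 - 1.22*q - 3.49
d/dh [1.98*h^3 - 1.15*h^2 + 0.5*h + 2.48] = 5.94*h^2 - 2.3*h + 0.5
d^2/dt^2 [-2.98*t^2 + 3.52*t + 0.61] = -5.96000000000000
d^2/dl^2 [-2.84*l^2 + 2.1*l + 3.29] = -5.68000000000000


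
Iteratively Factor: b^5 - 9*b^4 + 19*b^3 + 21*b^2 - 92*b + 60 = (b - 2)*(b^4 - 7*b^3 + 5*b^2 + 31*b - 30) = (b - 5)*(b - 2)*(b^3 - 2*b^2 - 5*b + 6) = (b - 5)*(b - 3)*(b - 2)*(b^2 + b - 2) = (b - 5)*(b - 3)*(b - 2)*(b + 2)*(b - 1)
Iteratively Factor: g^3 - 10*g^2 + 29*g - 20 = (g - 5)*(g^2 - 5*g + 4) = (g - 5)*(g - 4)*(g - 1)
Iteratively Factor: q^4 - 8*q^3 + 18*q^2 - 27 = (q - 3)*(q^3 - 5*q^2 + 3*q + 9) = (q - 3)^2*(q^2 - 2*q - 3) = (q - 3)^3*(q + 1)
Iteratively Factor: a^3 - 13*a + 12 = (a - 1)*(a^2 + a - 12) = (a - 3)*(a - 1)*(a + 4)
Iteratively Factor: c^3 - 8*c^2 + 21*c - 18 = (c - 3)*(c^2 - 5*c + 6) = (c - 3)*(c - 2)*(c - 3)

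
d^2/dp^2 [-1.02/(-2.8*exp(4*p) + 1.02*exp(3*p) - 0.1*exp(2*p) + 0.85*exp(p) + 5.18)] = ((-45.696*exp(3*p) + 9.3636*exp(2*p) - 0.408*exp(p) + 0.867)*(-2.8*exp(4*p) + 1.02*exp(3*p) - 0.1*exp(2*p) + 0.85*exp(p) + 5.18) - 1.02*(11.2*exp(3*p) - 3.06*exp(2*p) + 0.2*exp(p) - 0.85)*(22.4*exp(3*p) - 6.12*exp(2*p) + 0.4*exp(p) - 1.7)*exp(p))*exp(p)/(-2.8*exp(4*p) + 1.02*exp(3*p) - 0.1*exp(2*p) + 0.85*exp(p) + 5.18)^3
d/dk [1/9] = 0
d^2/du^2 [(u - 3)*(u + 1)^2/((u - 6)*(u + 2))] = 2*(19*u^3 + 99*u^2 + 288*u + 12)/(u^6 - 12*u^5 + 12*u^4 + 224*u^3 - 144*u^2 - 1728*u - 1728)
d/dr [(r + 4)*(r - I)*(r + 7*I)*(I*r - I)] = 4*I*r^3 + 9*r^2*(-2 + I) + 6*r*(-6 + I) + 24 + 21*I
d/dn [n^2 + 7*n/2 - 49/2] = 2*n + 7/2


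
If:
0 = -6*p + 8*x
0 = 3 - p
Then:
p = 3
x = 9/4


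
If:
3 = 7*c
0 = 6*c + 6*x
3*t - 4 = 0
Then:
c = 3/7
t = 4/3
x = -3/7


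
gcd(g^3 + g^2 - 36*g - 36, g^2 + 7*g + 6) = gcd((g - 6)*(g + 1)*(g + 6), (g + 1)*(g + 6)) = g^2 + 7*g + 6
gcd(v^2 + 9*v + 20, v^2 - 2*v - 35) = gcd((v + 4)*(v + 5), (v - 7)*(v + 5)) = v + 5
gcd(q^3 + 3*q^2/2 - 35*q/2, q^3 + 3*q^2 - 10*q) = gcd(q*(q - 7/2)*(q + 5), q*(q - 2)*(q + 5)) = q^2 + 5*q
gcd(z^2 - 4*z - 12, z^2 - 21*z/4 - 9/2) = z - 6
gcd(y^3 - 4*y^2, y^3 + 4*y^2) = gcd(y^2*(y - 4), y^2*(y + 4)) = y^2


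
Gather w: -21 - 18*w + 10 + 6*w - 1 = -12*w - 12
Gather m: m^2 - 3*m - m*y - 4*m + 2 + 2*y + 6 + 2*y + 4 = m^2 + m*(-y - 7) + 4*y + 12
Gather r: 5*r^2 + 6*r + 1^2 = 5*r^2 + 6*r + 1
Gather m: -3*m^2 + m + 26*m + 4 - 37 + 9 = -3*m^2 + 27*m - 24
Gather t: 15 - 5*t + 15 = 30 - 5*t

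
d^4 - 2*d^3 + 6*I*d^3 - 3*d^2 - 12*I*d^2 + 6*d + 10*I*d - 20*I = (d - 2)*(d - I)*(d + 2*I)*(d + 5*I)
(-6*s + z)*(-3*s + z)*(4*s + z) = 72*s^3 - 18*s^2*z - 5*s*z^2 + z^3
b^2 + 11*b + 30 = (b + 5)*(b + 6)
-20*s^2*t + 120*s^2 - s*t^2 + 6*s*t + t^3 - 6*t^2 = (-5*s + t)*(4*s + t)*(t - 6)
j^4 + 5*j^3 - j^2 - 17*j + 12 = (j - 1)^2*(j + 3)*(j + 4)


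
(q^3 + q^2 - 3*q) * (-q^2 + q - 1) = -q^5 + 3*q^3 - 4*q^2 + 3*q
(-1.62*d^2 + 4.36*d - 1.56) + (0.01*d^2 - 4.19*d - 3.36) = -1.61*d^2 + 0.17*d - 4.92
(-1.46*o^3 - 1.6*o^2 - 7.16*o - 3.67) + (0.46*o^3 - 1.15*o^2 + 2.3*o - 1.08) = -1.0*o^3 - 2.75*o^2 - 4.86*o - 4.75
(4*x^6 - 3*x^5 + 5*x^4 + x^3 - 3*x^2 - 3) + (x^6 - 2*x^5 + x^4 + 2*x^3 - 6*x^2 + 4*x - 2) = 5*x^6 - 5*x^5 + 6*x^4 + 3*x^3 - 9*x^2 + 4*x - 5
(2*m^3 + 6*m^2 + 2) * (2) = 4*m^3 + 12*m^2 + 4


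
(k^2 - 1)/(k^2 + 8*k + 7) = (k - 1)/(k + 7)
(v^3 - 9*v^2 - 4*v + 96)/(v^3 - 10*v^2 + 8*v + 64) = (v + 3)/(v + 2)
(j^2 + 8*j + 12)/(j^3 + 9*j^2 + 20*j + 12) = 1/(j + 1)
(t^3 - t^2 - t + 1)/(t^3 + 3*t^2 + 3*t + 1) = (t^2 - 2*t + 1)/(t^2 + 2*t + 1)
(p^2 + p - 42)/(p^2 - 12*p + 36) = (p + 7)/(p - 6)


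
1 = 1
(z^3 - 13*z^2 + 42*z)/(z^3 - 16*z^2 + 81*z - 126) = z/(z - 3)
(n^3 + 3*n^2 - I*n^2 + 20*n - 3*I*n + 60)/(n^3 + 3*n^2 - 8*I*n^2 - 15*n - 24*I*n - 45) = (n + 4*I)/(n - 3*I)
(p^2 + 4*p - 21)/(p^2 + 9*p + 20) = (p^2 + 4*p - 21)/(p^2 + 9*p + 20)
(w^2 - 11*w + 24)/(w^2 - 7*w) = (w^2 - 11*w + 24)/(w*(w - 7))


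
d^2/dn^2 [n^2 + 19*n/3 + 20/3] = 2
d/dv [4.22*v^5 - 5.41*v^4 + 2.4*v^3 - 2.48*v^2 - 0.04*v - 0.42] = 21.1*v^4 - 21.64*v^3 + 7.2*v^2 - 4.96*v - 0.04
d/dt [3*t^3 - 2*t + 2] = 9*t^2 - 2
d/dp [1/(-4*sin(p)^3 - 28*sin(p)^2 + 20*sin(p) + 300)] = (3*sin(p) - 1)*cos(p)/(4*(sin(p) - 3)^2*(sin(p) + 5)^3)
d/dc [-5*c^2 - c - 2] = -10*c - 1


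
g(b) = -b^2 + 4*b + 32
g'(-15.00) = 34.00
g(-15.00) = -253.00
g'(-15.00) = 34.00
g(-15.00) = -253.00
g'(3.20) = -2.40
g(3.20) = 34.56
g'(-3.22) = 10.44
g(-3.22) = 8.75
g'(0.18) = 3.64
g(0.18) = 32.69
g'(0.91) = 2.18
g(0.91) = 34.81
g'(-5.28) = 14.56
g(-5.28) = -17.00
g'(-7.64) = 19.28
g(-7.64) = -56.93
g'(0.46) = 3.08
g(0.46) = 33.63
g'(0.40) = 3.20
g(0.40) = 33.44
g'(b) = 4 - 2*b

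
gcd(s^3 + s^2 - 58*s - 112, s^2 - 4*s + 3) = 1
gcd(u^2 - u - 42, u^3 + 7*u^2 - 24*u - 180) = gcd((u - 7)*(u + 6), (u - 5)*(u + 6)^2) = u + 6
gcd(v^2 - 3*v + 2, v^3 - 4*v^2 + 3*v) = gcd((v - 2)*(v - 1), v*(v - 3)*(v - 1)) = v - 1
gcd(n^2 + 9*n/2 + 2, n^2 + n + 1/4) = n + 1/2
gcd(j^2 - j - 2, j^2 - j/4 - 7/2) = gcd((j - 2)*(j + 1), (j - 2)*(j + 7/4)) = j - 2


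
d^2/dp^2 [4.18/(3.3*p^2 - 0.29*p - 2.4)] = (91.0404*p^2 - 8.00052*p - 4.18*(6.6*p - 0.29)*(13.2*p - 0.58) - 66.2112)/(-3.3*p^2 + 0.29*p + 2.4)^3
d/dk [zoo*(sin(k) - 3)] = zoo*cos(k)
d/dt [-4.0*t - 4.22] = -4.00000000000000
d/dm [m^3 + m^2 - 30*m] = 3*m^2 + 2*m - 30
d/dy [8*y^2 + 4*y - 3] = 16*y + 4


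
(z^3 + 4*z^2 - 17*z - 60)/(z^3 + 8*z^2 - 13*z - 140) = (z + 3)/(z + 7)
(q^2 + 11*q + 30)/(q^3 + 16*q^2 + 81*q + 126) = (q + 5)/(q^2 + 10*q + 21)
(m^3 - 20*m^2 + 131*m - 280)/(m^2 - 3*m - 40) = (m^2 - 12*m + 35)/(m + 5)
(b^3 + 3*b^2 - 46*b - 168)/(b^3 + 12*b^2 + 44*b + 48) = (b - 7)/(b + 2)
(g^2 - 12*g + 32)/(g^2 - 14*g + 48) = (g - 4)/(g - 6)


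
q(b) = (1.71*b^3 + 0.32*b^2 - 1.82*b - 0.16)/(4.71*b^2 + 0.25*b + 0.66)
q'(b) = (-9.42*b - 0.25)*(1.71*b^3 + 0.32*b^2 - 1.82*b - 0.16)/(4.71*b^2 + 0.25*b + 0.66)^2 + (5.13*b^2 + 0.64*b - 1.82)/(4.71*b^2 + 0.25*b + 0.66) = (8.0541*b^4 + 0.855*b^3 + 12.038*b^2 + 1.9296*b - 1.1612)/(22.1841*b^4 + 2.355*b^3 + 6.2797*b^2 + 0.33*b + 0.4356)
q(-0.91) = 0.11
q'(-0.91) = 0.64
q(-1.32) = -0.13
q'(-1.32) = 0.55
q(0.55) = -0.35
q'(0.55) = 0.90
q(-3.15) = -0.96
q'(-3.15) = 0.40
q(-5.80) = -1.98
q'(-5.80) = 0.38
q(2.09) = 0.60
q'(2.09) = 0.46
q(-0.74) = 0.22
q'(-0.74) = 0.65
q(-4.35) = -1.43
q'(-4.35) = 0.39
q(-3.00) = -0.90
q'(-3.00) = 0.41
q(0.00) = -0.24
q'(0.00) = -2.67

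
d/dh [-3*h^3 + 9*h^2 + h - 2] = -9*h^2 + 18*h + 1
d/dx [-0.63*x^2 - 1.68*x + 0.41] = -1.26*x - 1.68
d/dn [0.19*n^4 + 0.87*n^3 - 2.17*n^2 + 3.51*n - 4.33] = 0.76*n^3 + 2.61*n^2 - 4.34*n + 3.51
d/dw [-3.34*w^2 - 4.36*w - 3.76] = -6.68*w - 4.36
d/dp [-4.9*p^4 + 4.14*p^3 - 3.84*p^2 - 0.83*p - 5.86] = -19.6*p^3 + 12.42*p^2 - 7.68*p - 0.83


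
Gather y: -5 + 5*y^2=5*y^2 - 5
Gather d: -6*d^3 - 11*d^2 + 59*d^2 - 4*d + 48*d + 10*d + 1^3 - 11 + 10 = -6*d^3 + 48*d^2 + 54*d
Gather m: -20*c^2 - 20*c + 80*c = -20*c^2 + 60*c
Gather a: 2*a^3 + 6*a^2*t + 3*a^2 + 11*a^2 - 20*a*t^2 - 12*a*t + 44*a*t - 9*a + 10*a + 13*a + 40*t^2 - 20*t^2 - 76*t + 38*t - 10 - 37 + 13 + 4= 2*a^3 + a^2*(6*t + 14) + a*(-20*t^2 + 32*t + 14) + 20*t^2 - 38*t - 30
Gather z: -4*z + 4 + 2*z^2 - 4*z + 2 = 2*z^2 - 8*z + 6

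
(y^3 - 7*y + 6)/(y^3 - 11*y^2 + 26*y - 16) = (y + 3)/(y - 8)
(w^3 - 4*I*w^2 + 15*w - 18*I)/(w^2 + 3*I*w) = w - 7*I - 6/w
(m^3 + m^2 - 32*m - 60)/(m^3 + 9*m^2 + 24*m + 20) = (m - 6)/(m + 2)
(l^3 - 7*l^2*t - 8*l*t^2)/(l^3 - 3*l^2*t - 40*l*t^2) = (l + t)/(l + 5*t)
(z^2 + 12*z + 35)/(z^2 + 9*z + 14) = (z + 5)/(z + 2)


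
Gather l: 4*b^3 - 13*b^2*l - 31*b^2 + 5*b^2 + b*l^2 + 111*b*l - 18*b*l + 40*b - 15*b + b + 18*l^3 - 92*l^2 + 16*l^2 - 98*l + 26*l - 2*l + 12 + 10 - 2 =4*b^3 - 26*b^2 + 26*b + 18*l^3 + l^2*(b - 76) + l*(-13*b^2 + 93*b - 74) + 20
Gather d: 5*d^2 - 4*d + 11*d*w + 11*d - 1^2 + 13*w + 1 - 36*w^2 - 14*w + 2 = 5*d^2 + d*(11*w + 7) - 36*w^2 - w + 2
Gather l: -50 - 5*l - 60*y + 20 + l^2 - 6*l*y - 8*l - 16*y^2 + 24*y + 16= l^2 + l*(-6*y - 13) - 16*y^2 - 36*y - 14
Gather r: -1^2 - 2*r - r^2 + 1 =-r^2 - 2*r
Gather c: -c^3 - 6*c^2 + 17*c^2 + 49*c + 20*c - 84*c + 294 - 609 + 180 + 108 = -c^3 + 11*c^2 - 15*c - 27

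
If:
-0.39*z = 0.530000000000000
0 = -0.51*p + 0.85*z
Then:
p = -2.26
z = -1.36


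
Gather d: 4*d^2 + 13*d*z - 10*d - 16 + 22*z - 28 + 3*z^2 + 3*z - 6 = 4*d^2 + d*(13*z - 10) + 3*z^2 + 25*z - 50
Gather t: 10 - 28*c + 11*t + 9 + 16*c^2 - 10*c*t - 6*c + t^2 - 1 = 16*c^2 - 34*c + t^2 + t*(11 - 10*c) + 18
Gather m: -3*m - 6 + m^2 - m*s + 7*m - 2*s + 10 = m^2 + m*(4 - s) - 2*s + 4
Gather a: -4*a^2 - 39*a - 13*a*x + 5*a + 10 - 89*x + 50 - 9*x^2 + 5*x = -4*a^2 + a*(-13*x - 34) - 9*x^2 - 84*x + 60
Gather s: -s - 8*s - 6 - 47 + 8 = -9*s - 45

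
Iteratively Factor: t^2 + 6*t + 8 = (t + 4)*(t + 2)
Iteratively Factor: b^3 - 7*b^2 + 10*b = (b - 2)*(b^2 - 5*b) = b*(b - 2)*(b - 5)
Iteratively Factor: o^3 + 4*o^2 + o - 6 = (o + 3)*(o^2 + o - 2) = (o + 2)*(o + 3)*(o - 1)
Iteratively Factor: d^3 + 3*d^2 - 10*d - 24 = (d + 2)*(d^2 + d - 12) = (d + 2)*(d + 4)*(d - 3)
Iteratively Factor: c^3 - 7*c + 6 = (c - 2)*(c^2 + 2*c - 3) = (c - 2)*(c - 1)*(c + 3)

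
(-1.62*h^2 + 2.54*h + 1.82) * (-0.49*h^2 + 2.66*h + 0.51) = 0.7938*h^4 - 5.5538*h^3 + 5.0384*h^2 + 6.1366*h + 0.9282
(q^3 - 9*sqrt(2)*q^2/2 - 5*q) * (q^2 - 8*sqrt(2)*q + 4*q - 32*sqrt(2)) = q^5 - 25*sqrt(2)*q^4/2 + 4*q^4 - 50*sqrt(2)*q^3 + 67*q^3 + 40*sqrt(2)*q^2 + 268*q^2 + 160*sqrt(2)*q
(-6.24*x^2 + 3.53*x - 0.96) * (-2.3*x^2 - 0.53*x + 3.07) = 14.352*x^4 - 4.8118*x^3 - 18.8197*x^2 + 11.3459*x - 2.9472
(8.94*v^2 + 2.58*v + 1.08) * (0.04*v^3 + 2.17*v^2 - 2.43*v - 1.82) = 0.3576*v^5 + 19.503*v^4 - 16.0824*v^3 - 20.1966*v^2 - 7.32*v - 1.9656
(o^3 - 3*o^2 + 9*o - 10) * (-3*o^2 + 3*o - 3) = -3*o^5 + 12*o^4 - 39*o^3 + 66*o^2 - 57*o + 30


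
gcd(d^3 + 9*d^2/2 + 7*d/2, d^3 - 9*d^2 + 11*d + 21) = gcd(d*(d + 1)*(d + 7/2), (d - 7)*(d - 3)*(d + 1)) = d + 1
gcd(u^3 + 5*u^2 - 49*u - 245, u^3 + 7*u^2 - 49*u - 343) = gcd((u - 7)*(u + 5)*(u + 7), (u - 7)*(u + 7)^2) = u^2 - 49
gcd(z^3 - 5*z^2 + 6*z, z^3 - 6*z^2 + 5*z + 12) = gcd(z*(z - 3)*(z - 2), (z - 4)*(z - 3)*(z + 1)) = z - 3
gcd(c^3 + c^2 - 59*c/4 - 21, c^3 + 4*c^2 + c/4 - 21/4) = c^2 + 5*c + 21/4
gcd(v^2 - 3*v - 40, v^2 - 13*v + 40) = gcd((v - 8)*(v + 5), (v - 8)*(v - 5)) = v - 8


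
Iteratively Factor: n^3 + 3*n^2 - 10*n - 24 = (n + 2)*(n^2 + n - 12) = (n - 3)*(n + 2)*(n + 4)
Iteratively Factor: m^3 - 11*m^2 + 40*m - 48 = (m - 3)*(m^2 - 8*m + 16) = (m - 4)*(m - 3)*(m - 4)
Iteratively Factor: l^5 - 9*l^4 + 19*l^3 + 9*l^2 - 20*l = (l - 5)*(l^4 - 4*l^3 - l^2 + 4*l) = (l - 5)*(l - 4)*(l^3 - l) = (l - 5)*(l - 4)*(l + 1)*(l^2 - l) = (l - 5)*(l - 4)*(l - 1)*(l + 1)*(l)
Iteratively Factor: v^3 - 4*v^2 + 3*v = (v - 1)*(v^2 - 3*v) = (v - 3)*(v - 1)*(v)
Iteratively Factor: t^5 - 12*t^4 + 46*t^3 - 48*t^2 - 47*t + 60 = (t - 4)*(t^4 - 8*t^3 + 14*t^2 + 8*t - 15) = (t - 4)*(t + 1)*(t^3 - 9*t^2 + 23*t - 15) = (t - 4)*(t - 3)*(t + 1)*(t^2 - 6*t + 5) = (t - 5)*(t - 4)*(t - 3)*(t + 1)*(t - 1)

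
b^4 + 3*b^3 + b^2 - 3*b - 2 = (b - 1)*(b + 1)^2*(b + 2)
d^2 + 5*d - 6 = (d - 1)*(d + 6)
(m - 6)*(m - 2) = m^2 - 8*m + 12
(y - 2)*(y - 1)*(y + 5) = y^3 + 2*y^2 - 13*y + 10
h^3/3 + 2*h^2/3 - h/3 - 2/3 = (h/3 + 1/3)*(h - 1)*(h + 2)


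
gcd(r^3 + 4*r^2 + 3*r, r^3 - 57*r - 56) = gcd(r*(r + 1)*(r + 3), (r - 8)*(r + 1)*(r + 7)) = r + 1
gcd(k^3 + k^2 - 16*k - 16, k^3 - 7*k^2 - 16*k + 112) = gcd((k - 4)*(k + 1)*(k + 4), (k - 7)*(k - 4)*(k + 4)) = k^2 - 16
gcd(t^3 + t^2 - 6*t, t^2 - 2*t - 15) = t + 3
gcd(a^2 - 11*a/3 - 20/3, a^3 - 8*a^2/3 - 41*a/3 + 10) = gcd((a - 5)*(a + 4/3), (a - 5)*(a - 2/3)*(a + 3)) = a - 5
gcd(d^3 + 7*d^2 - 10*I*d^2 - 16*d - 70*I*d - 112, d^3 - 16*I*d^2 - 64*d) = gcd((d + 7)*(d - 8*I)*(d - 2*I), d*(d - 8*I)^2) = d - 8*I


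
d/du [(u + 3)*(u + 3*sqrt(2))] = 2*u + 3 + 3*sqrt(2)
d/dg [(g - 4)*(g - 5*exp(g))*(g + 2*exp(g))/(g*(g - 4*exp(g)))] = (g^4*exp(g) + g^4 - 20*g^3*exp(2*g) - 12*g^3*exp(g) + 40*g^2*exp(3*g) + 102*g^2*exp(2*g) + 4*g^2*exp(g) - 160*g*exp(3*g) - 80*g*exp(2*g) + 160*exp(3*g))/(g^2*(g^2 - 8*g*exp(g) + 16*exp(2*g)))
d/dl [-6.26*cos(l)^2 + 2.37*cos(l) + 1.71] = (12.52*cos(l) - 2.37)*sin(l)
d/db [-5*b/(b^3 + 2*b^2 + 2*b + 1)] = 5*(2*b^3 + 2*b^2 - 1)/(b^6 + 4*b^5 + 8*b^4 + 10*b^3 + 8*b^2 + 4*b + 1)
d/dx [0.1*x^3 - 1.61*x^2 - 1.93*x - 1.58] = 0.3*x^2 - 3.22*x - 1.93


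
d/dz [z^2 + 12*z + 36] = 2*z + 12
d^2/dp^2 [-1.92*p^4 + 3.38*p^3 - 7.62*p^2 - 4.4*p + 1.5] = -23.04*p^2 + 20.28*p - 15.24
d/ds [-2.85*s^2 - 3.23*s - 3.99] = -5.7*s - 3.23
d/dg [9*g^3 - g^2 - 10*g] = 27*g^2 - 2*g - 10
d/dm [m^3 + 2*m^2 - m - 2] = 3*m^2 + 4*m - 1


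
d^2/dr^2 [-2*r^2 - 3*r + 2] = -4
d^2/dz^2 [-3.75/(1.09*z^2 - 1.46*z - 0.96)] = (-8.91075*z^2 + 11.9355*z + 3.75*(2.18*z - 1.46)*(4.36*z - 2.92) + 7.848)/(-1.09*z^2 + 1.46*z + 0.96)^3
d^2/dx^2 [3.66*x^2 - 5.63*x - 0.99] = 7.32000000000000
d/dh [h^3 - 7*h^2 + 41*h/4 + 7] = 3*h^2 - 14*h + 41/4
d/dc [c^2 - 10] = 2*c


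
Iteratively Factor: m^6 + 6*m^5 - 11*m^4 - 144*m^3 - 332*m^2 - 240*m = (m + 3)*(m^5 + 3*m^4 - 20*m^3 - 84*m^2 - 80*m) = m*(m + 3)*(m^4 + 3*m^3 - 20*m^2 - 84*m - 80) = m*(m - 5)*(m + 3)*(m^3 + 8*m^2 + 20*m + 16) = m*(m - 5)*(m + 2)*(m + 3)*(m^2 + 6*m + 8) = m*(m - 5)*(m + 2)*(m + 3)*(m + 4)*(m + 2)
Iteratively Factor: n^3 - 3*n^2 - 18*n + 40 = (n - 2)*(n^2 - n - 20) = (n - 5)*(n - 2)*(n + 4)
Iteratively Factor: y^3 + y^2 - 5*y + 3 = (y - 1)*(y^2 + 2*y - 3) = (y - 1)*(y + 3)*(y - 1)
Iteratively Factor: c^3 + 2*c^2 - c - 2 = (c - 1)*(c^2 + 3*c + 2) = (c - 1)*(c + 1)*(c + 2)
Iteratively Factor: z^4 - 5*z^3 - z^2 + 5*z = (z)*(z^3 - 5*z^2 - z + 5) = z*(z - 5)*(z^2 - 1) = z*(z - 5)*(z + 1)*(z - 1)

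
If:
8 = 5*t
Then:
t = 8/5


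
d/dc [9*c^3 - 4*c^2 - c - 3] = 27*c^2 - 8*c - 1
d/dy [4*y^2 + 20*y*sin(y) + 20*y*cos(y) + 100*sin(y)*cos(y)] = 20*sqrt(2)*y*cos(y + pi/4) + 8*y + 20*sqrt(2)*sin(y + pi/4) + 100*cos(2*y)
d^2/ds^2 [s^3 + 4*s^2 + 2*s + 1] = 6*s + 8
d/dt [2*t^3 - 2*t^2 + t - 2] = 6*t^2 - 4*t + 1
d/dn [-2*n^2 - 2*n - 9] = -4*n - 2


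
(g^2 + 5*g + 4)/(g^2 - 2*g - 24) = (g + 1)/(g - 6)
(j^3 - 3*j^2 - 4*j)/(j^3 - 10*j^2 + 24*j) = (j + 1)/(j - 6)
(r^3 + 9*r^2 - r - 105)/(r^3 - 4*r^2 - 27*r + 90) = (r + 7)/(r - 6)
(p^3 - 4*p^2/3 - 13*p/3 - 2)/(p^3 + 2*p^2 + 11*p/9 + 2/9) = 3*(p - 3)/(3*p + 1)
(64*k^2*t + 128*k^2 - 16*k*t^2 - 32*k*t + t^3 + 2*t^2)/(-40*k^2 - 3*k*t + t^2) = (-8*k*t - 16*k + t^2 + 2*t)/(5*k + t)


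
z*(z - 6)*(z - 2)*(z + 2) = z^4 - 6*z^3 - 4*z^2 + 24*z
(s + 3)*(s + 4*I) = s^2 + 3*s + 4*I*s + 12*I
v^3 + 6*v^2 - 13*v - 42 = (v - 3)*(v + 2)*(v + 7)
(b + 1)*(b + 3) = b^2 + 4*b + 3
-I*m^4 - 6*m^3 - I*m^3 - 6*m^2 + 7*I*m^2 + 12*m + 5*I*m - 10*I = (m + 2)*(m - 5*I)*(m - I)*(-I*m + I)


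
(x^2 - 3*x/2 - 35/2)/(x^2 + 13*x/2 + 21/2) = (x - 5)/(x + 3)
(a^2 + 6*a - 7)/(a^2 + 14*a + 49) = (a - 1)/(a + 7)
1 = 1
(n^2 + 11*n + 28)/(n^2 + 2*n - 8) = (n + 7)/(n - 2)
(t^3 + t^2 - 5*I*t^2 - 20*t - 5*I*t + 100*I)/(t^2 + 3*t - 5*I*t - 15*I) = (t^2 + t - 20)/(t + 3)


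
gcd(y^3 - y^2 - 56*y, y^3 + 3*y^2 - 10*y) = y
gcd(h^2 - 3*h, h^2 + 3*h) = h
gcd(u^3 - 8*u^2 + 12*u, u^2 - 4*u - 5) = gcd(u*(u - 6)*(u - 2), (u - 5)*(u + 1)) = 1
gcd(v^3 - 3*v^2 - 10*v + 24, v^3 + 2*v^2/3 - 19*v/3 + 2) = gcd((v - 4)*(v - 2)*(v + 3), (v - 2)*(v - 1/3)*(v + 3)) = v^2 + v - 6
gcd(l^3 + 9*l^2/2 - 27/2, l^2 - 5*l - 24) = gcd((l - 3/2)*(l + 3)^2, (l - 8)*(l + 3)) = l + 3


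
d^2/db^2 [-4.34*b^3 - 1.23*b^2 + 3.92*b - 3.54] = -26.04*b - 2.46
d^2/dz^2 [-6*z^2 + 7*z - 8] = -12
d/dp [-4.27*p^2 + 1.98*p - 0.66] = 1.98 - 8.54*p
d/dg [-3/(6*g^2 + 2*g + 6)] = 3*(6*g + 1)/(2*(3*g^2 + g + 3)^2)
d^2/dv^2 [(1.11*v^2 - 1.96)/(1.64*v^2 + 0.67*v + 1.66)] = (-3.5527136788005e-15*v^4 - 2.439336*v^3 - 49.76088*v^2 - 12.921888*v + 15.029552)/(4.410944*v^6 + 5.406096*v^5 + 15.602796*v^4 + 11.244811*v^3 + 15.793074*v^2 + 5.538756*v + 4.574296)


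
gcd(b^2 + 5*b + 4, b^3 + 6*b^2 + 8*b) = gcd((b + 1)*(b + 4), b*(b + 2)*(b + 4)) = b + 4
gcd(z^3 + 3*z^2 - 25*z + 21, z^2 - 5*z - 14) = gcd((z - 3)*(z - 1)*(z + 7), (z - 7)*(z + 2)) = 1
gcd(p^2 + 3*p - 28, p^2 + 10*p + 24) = 1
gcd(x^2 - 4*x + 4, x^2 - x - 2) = x - 2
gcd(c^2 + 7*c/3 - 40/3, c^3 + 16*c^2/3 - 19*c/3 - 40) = c^2 + 7*c/3 - 40/3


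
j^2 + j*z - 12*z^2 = (j - 3*z)*(j + 4*z)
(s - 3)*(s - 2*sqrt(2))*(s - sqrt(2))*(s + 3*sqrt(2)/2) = s^4 - 3*s^3 - 3*sqrt(2)*s^3/2 - 5*s^2 + 9*sqrt(2)*s^2/2 + 6*sqrt(2)*s + 15*s - 18*sqrt(2)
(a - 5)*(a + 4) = a^2 - a - 20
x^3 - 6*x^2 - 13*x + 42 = (x - 7)*(x - 2)*(x + 3)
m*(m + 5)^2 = m^3 + 10*m^2 + 25*m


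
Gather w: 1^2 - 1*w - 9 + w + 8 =0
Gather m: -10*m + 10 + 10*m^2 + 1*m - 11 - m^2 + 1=9*m^2 - 9*m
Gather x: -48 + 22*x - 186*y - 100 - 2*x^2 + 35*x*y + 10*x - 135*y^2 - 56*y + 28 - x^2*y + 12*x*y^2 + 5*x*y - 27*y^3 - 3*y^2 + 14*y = x^2*(-y - 2) + x*(12*y^2 + 40*y + 32) - 27*y^3 - 138*y^2 - 228*y - 120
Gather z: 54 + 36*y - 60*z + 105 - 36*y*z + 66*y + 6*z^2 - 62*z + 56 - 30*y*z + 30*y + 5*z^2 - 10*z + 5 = 132*y + 11*z^2 + z*(-66*y - 132) + 220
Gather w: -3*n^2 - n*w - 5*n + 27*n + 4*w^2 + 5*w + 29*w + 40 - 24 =-3*n^2 + 22*n + 4*w^2 + w*(34 - n) + 16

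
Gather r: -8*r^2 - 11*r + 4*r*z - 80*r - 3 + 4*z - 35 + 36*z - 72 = -8*r^2 + r*(4*z - 91) + 40*z - 110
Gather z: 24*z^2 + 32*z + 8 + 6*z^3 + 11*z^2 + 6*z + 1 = 6*z^3 + 35*z^2 + 38*z + 9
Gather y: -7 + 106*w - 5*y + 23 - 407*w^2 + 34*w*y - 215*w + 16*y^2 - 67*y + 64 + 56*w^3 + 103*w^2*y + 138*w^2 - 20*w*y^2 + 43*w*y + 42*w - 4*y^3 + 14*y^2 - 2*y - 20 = 56*w^3 - 269*w^2 - 67*w - 4*y^3 + y^2*(30 - 20*w) + y*(103*w^2 + 77*w - 74) + 60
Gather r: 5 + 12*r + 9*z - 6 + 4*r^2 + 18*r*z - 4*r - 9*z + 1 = 4*r^2 + r*(18*z + 8)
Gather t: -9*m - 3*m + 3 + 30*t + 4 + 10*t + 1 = -12*m + 40*t + 8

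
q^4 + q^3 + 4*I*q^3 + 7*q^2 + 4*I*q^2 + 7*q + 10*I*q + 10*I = (q + 1)*(q - 2*I)*(q + I)*(q + 5*I)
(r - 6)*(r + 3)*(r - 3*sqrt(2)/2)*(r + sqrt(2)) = r^4 - 3*r^3 - sqrt(2)*r^3/2 - 21*r^2 + 3*sqrt(2)*r^2/2 + 9*r + 9*sqrt(2)*r + 54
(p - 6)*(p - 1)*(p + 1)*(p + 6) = p^4 - 37*p^2 + 36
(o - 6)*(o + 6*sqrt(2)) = o^2 - 6*o + 6*sqrt(2)*o - 36*sqrt(2)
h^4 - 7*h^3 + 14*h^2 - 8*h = h*(h - 4)*(h - 2)*(h - 1)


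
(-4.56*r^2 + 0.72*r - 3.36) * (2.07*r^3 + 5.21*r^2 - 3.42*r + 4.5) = -9.4392*r^5 - 22.2672*r^4 + 12.3912*r^3 - 40.488*r^2 + 14.7312*r - 15.12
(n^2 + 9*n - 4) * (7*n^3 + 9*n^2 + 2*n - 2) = 7*n^5 + 72*n^4 + 55*n^3 - 20*n^2 - 26*n + 8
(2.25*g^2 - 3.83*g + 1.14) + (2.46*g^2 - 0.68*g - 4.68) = 4.71*g^2 - 4.51*g - 3.54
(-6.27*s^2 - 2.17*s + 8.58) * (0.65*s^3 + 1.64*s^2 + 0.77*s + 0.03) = -4.0755*s^5 - 11.6933*s^4 - 2.8097*s^3 + 12.2122*s^2 + 6.5415*s + 0.2574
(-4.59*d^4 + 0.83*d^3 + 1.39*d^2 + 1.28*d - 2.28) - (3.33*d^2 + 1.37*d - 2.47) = -4.59*d^4 + 0.83*d^3 - 1.94*d^2 - 0.0900000000000001*d + 0.19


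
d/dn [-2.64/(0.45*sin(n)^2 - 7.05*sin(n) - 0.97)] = (2.376*sin(n) - 18.612)*cos(n)/(-0.45*sin(n)^2 + 7.05*sin(n) + 0.97)^2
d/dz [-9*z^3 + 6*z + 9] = 6 - 27*z^2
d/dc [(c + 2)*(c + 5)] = 2*c + 7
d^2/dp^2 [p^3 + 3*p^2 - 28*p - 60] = 6*p + 6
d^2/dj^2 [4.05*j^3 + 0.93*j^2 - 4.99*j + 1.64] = 24.3*j + 1.86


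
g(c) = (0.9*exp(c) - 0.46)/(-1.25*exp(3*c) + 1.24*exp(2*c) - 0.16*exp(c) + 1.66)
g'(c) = (0.9*exp(c) - 0.46)*(3.75*exp(3*c) - 2.48*exp(2*c) + 0.16*exp(c))/(-1.25*exp(3*c) + 1.24*exp(2*c) - 0.16*exp(c) + 1.66)^2 + 0.9*exp(c)/(-1.25*exp(3*c) + 1.24*exp(2*c) - 0.16*exp(c) + 1.66)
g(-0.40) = 0.08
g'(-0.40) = 0.35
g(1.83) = -0.02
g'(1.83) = 0.04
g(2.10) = -0.01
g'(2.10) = 0.02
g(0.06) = 0.36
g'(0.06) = 1.16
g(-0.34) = 0.10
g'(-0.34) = 0.38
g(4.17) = -0.00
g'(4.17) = 0.00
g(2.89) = -0.00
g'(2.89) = 0.00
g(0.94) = -0.16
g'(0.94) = 0.45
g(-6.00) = -0.28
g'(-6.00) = 0.00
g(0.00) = 0.30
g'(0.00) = 0.89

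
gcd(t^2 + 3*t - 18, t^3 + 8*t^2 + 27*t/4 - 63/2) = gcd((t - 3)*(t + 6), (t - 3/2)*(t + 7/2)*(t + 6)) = t + 6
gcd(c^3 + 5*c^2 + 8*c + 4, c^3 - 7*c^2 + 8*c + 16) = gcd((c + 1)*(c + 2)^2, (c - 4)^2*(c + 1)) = c + 1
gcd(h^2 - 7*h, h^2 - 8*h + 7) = h - 7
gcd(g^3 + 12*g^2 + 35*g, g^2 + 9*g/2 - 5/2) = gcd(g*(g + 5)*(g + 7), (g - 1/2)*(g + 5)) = g + 5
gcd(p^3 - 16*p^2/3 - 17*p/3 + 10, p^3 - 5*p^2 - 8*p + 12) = p^2 - 7*p + 6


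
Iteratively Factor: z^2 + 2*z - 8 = (z - 2)*(z + 4)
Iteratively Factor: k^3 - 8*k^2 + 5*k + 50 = (k - 5)*(k^2 - 3*k - 10) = (k - 5)*(k + 2)*(k - 5)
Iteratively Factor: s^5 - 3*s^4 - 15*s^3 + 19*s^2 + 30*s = (s - 5)*(s^4 + 2*s^3 - 5*s^2 - 6*s) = (s - 5)*(s + 1)*(s^3 + s^2 - 6*s) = (s - 5)*(s + 1)*(s + 3)*(s^2 - 2*s) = (s - 5)*(s - 2)*(s + 1)*(s + 3)*(s)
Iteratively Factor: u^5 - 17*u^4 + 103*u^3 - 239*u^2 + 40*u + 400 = (u - 4)*(u^4 - 13*u^3 + 51*u^2 - 35*u - 100) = (u - 4)*(u + 1)*(u^3 - 14*u^2 + 65*u - 100) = (u - 5)*(u - 4)*(u + 1)*(u^2 - 9*u + 20) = (u - 5)*(u - 4)^2*(u + 1)*(u - 5)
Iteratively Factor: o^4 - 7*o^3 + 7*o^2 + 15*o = (o + 1)*(o^3 - 8*o^2 + 15*o) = (o - 5)*(o + 1)*(o^2 - 3*o) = o*(o - 5)*(o + 1)*(o - 3)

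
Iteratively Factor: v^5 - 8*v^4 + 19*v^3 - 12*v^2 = (v)*(v^4 - 8*v^3 + 19*v^2 - 12*v) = v*(v - 4)*(v^3 - 4*v^2 + 3*v) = v*(v - 4)*(v - 1)*(v^2 - 3*v) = v^2*(v - 4)*(v - 1)*(v - 3)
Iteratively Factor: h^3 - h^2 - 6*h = (h)*(h^2 - h - 6) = h*(h - 3)*(h + 2)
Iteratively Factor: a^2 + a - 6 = (a + 3)*(a - 2)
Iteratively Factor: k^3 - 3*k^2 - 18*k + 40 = (k + 4)*(k^2 - 7*k + 10) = (k - 5)*(k + 4)*(k - 2)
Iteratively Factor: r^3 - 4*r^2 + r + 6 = (r + 1)*(r^2 - 5*r + 6) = (r - 2)*(r + 1)*(r - 3)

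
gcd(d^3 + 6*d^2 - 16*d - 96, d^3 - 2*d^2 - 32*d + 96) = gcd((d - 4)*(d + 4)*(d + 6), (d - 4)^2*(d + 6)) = d^2 + 2*d - 24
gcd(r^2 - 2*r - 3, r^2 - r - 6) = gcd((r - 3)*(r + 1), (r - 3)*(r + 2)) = r - 3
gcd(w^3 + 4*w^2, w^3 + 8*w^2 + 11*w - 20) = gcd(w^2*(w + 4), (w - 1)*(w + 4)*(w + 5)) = w + 4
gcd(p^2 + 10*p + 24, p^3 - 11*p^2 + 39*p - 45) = 1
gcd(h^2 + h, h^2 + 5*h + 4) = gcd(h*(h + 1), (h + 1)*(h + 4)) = h + 1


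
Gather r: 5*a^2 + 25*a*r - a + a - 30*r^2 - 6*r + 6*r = 5*a^2 + 25*a*r - 30*r^2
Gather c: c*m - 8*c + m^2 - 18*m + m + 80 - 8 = c*(m - 8) + m^2 - 17*m + 72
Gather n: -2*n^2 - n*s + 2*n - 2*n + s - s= -2*n^2 - n*s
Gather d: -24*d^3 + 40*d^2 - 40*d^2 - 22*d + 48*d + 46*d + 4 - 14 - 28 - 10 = -24*d^3 + 72*d - 48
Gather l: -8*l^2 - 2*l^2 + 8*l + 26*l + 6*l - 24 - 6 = -10*l^2 + 40*l - 30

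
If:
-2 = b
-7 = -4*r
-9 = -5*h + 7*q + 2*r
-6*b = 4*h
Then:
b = -2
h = 3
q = 5/14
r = 7/4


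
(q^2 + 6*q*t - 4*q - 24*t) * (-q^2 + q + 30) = -q^4 - 6*q^3*t + 5*q^3 + 30*q^2*t + 26*q^2 + 156*q*t - 120*q - 720*t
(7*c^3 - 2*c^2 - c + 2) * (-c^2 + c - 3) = -7*c^5 + 9*c^4 - 22*c^3 + 3*c^2 + 5*c - 6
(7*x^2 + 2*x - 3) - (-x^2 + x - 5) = 8*x^2 + x + 2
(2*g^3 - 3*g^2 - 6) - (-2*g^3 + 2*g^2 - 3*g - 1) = 4*g^3 - 5*g^2 + 3*g - 5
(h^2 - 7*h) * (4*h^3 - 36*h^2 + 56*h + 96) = 4*h^5 - 64*h^4 + 308*h^3 - 296*h^2 - 672*h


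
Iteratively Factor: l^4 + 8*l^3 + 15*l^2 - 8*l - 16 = (l + 4)*(l^3 + 4*l^2 - l - 4) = (l - 1)*(l + 4)*(l^2 + 5*l + 4) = (l - 1)*(l + 4)^2*(l + 1)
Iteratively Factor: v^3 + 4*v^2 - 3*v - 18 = (v - 2)*(v^2 + 6*v + 9) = (v - 2)*(v + 3)*(v + 3)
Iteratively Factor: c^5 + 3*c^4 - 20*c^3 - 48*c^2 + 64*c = (c - 4)*(c^4 + 7*c^3 + 8*c^2 - 16*c) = c*(c - 4)*(c^3 + 7*c^2 + 8*c - 16) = c*(c - 4)*(c + 4)*(c^2 + 3*c - 4) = c*(c - 4)*(c - 1)*(c + 4)*(c + 4)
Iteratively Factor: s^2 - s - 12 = (s + 3)*(s - 4)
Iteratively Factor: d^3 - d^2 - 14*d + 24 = (d - 3)*(d^2 + 2*d - 8) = (d - 3)*(d - 2)*(d + 4)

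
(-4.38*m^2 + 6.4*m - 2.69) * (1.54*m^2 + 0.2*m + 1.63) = -6.7452*m^4 + 8.98*m^3 - 10.002*m^2 + 9.894*m - 4.3847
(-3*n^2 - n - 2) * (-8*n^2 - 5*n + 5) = 24*n^4 + 23*n^3 + 6*n^2 + 5*n - 10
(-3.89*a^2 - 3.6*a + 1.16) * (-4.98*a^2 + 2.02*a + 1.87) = 19.3722*a^4 + 10.0702*a^3 - 20.3231*a^2 - 4.3888*a + 2.1692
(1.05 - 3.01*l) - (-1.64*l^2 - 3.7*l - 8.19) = 1.64*l^2 + 0.69*l + 9.24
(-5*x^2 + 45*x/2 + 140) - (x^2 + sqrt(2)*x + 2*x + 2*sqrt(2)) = -6*x^2 - sqrt(2)*x + 41*x/2 - 2*sqrt(2) + 140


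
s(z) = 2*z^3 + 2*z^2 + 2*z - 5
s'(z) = 6*z^2 + 4*z + 2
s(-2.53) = -29.65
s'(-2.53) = 30.29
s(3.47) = 109.59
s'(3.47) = 88.13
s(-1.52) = -10.44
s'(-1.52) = 9.78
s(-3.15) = -53.97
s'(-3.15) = 48.94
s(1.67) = 13.23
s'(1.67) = 25.41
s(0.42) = -3.66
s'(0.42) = 4.74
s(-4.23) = -129.05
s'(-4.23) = 92.44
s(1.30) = 5.37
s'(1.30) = 17.34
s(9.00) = 1633.00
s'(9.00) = 524.00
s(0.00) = -5.00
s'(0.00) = 2.00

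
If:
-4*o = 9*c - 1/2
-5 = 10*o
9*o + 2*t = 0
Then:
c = 5/18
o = -1/2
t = 9/4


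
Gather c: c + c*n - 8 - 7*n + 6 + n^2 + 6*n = c*(n + 1) + n^2 - n - 2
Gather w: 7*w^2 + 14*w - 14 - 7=7*w^2 + 14*w - 21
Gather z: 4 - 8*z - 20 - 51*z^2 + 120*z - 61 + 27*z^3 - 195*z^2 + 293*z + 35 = 27*z^3 - 246*z^2 + 405*z - 42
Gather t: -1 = -1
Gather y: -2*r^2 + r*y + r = -2*r^2 + r*y + r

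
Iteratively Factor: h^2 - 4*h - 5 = (h - 5)*(h + 1)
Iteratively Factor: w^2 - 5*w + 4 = (w - 1)*(w - 4)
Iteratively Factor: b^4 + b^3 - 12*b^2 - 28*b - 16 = (b + 2)*(b^3 - b^2 - 10*b - 8) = (b + 1)*(b + 2)*(b^2 - 2*b - 8) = (b + 1)*(b + 2)^2*(b - 4)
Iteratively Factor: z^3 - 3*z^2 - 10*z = (z)*(z^2 - 3*z - 10) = z*(z - 5)*(z + 2)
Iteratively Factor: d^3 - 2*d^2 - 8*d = (d - 4)*(d^2 + 2*d) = d*(d - 4)*(d + 2)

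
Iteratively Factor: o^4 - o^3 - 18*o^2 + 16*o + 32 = (o + 1)*(o^3 - 2*o^2 - 16*o + 32) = (o - 4)*(o + 1)*(o^2 + 2*o - 8) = (o - 4)*(o - 2)*(o + 1)*(o + 4)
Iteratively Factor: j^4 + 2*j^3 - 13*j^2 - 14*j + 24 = (j - 3)*(j^3 + 5*j^2 + 2*j - 8) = (j - 3)*(j + 2)*(j^2 + 3*j - 4) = (j - 3)*(j + 2)*(j + 4)*(j - 1)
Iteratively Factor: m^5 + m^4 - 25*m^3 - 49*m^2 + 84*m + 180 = (m + 2)*(m^4 - m^3 - 23*m^2 - 3*m + 90) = (m - 2)*(m + 2)*(m^3 + m^2 - 21*m - 45) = (m - 2)*(m + 2)*(m + 3)*(m^2 - 2*m - 15) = (m - 2)*(m + 2)*(m + 3)^2*(m - 5)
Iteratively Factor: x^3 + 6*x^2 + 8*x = (x)*(x^2 + 6*x + 8) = x*(x + 4)*(x + 2)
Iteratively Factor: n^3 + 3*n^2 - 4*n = (n + 4)*(n^2 - n) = n*(n + 4)*(n - 1)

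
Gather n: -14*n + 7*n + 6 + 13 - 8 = 11 - 7*n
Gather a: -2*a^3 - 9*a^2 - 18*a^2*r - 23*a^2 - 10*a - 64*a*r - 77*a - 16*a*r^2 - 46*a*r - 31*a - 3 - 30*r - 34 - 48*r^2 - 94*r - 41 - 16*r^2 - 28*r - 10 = -2*a^3 + a^2*(-18*r - 32) + a*(-16*r^2 - 110*r - 118) - 64*r^2 - 152*r - 88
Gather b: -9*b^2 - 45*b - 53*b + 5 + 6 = -9*b^2 - 98*b + 11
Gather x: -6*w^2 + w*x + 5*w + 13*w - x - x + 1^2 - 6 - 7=-6*w^2 + 18*w + x*(w - 2) - 12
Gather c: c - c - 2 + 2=0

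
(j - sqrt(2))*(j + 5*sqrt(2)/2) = j^2 + 3*sqrt(2)*j/2 - 5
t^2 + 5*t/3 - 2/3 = (t - 1/3)*(t + 2)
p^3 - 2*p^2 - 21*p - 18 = (p - 6)*(p + 1)*(p + 3)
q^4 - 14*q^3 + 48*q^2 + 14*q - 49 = (q - 7)^2*(q - 1)*(q + 1)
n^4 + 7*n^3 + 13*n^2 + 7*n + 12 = (n + 3)*(n + 4)*(-I*n + 1)*(I*n + 1)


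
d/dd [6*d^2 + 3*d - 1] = 12*d + 3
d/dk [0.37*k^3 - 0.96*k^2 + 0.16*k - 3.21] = 1.11*k^2 - 1.92*k + 0.16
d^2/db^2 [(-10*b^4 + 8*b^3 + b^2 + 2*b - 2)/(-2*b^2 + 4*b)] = 2*(5*b^6 - 30*b^5 + 60*b^4 - 18*b^3 + 3*b^2 - 6*b + 4)/(b^3*(b^3 - 6*b^2 + 12*b - 8))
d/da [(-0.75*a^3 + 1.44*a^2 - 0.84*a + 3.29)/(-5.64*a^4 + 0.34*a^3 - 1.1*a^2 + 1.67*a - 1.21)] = (-4.23*a^6 + 16.2432*a^5 - 13.8774*a^4 + 72.2886*a^3 + 0.8475*a^2 + 3.7532*a - 4.4779)/(31.8096*a^8 - 3.8352*a^7 + 12.5236*a^6 - 19.5856*a^5 + 15.9944*a^4 - 4.4968*a^3 + 5.4509*a^2 - 4.0414*a + 1.4641)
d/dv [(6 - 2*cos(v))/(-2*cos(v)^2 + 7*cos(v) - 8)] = 2*(-12*cos(v) + cos(2*v) + 14)*sin(v)/(-7*cos(v) + cos(2*v) + 9)^2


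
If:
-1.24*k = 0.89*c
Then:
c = -1.39325842696629*k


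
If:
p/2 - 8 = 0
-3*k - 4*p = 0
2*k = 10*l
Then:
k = -64/3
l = -64/15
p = 16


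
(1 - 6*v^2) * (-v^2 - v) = 6*v^4 + 6*v^3 - v^2 - v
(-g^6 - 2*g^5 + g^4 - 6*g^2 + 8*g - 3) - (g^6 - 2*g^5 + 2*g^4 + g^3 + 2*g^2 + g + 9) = -2*g^6 - g^4 - g^3 - 8*g^2 + 7*g - 12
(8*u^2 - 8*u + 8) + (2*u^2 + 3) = 10*u^2 - 8*u + 11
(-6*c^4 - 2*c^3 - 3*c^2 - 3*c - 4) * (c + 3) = -6*c^5 - 20*c^4 - 9*c^3 - 12*c^2 - 13*c - 12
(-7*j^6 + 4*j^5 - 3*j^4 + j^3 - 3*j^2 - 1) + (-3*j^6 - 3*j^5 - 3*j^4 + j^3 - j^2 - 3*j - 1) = -10*j^6 + j^5 - 6*j^4 + 2*j^3 - 4*j^2 - 3*j - 2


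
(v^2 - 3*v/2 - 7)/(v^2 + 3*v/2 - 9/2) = (2*v^2 - 3*v - 14)/(2*v^2 + 3*v - 9)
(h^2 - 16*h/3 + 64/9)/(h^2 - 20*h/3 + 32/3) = (h - 8/3)/(h - 4)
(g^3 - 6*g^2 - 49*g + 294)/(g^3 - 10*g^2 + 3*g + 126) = (g + 7)/(g + 3)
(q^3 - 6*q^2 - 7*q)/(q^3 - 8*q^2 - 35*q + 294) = q*(q + 1)/(q^2 - q - 42)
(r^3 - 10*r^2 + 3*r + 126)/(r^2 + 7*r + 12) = (r^2 - 13*r + 42)/(r + 4)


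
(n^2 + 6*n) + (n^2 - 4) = 2*n^2 + 6*n - 4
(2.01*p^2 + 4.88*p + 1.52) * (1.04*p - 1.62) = 2.0904*p^3 + 1.819*p^2 - 6.3248*p - 2.4624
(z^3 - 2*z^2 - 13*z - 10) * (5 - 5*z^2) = -5*z^5 + 10*z^4 + 70*z^3 + 40*z^2 - 65*z - 50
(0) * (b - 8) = 0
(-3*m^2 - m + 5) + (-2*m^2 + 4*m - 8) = -5*m^2 + 3*m - 3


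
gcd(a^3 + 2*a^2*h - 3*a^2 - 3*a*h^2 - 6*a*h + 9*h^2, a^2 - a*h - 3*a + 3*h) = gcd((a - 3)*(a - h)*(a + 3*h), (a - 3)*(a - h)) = a^2 - a*h - 3*a + 3*h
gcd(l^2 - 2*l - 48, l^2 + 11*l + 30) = l + 6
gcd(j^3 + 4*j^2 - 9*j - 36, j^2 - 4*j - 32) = j + 4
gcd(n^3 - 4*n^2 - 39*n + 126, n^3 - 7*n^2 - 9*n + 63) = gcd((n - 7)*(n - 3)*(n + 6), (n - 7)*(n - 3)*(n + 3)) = n^2 - 10*n + 21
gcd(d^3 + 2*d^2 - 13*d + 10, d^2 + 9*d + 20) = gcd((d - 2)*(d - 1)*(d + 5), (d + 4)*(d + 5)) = d + 5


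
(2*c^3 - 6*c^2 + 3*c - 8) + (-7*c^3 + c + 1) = -5*c^3 - 6*c^2 + 4*c - 7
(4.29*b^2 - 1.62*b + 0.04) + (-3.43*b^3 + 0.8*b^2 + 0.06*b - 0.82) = -3.43*b^3 + 5.09*b^2 - 1.56*b - 0.78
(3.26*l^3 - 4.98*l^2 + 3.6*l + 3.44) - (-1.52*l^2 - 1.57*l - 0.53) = 3.26*l^3 - 3.46*l^2 + 5.17*l + 3.97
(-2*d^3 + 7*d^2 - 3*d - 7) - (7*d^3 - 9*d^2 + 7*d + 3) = -9*d^3 + 16*d^2 - 10*d - 10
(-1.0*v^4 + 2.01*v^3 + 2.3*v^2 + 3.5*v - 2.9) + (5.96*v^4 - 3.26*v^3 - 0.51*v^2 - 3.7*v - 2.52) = 4.96*v^4 - 1.25*v^3 + 1.79*v^2 - 0.2*v - 5.42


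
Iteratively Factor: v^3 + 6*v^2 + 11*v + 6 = (v + 2)*(v^2 + 4*v + 3) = (v + 1)*(v + 2)*(v + 3)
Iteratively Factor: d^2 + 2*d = (d)*(d + 2)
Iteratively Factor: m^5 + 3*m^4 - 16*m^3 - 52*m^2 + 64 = (m + 4)*(m^4 - m^3 - 12*m^2 - 4*m + 16) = (m - 1)*(m + 4)*(m^3 - 12*m - 16) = (m - 1)*(m + 2)*(m + 4)*(m^2 - 2*m - 8) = (m - 4)*(m - 1)*(m + 2)*(m + 4)*(m + 2)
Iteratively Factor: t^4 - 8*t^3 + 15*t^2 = (t)*(t^3 - 8*t^2 + 15*t) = t^2*(t^2 - 8*t + 15) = t^2*(t - 3)*(t - 5)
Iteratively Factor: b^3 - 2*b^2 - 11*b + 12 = (b - 4)*(b^2 + 2*b - 3) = (b - 4)*(b - 1)*(b + 3)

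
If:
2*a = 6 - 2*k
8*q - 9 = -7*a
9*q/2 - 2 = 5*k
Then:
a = 191/17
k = -140/17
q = -148/17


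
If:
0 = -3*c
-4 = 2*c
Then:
No Solution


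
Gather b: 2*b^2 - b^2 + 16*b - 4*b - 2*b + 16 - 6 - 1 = b^2 + 10*b + 9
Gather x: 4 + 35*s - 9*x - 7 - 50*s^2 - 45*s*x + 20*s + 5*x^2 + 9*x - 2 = -50*s^2 - 45*s*x + 55*s + 5*x^2 - 5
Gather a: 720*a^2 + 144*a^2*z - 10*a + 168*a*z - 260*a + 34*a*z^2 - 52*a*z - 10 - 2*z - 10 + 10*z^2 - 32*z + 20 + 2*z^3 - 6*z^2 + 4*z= a^2*(144*z + 720) + a*(34*z^2 + 116*z - 270) + 2*z^3 + 4*z^2 - 30*z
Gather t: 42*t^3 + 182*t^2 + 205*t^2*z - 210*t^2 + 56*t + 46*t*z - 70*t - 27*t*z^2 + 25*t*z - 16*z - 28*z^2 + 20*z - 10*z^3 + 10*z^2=42*t^3 + t^2*(205*z - 28) + t*(-27*z^2 + 71*z - 14) - 10*z^3 - 18*z^2 + 4*z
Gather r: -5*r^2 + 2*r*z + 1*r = -5*r^2 + r*(2*z + 1)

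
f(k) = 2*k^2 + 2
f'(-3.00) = -12.00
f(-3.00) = 20.00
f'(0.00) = 0.00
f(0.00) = 2.00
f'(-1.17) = -4.68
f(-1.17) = 4.74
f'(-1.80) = -7.20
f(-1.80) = 8.48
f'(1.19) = 4.76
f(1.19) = 4.83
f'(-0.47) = -1.88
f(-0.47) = 2.44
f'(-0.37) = -1.48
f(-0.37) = 2.27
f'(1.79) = 7.16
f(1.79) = 8.41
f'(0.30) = 1.20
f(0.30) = 2.18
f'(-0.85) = -3.40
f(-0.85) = 3.44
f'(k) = 4*k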